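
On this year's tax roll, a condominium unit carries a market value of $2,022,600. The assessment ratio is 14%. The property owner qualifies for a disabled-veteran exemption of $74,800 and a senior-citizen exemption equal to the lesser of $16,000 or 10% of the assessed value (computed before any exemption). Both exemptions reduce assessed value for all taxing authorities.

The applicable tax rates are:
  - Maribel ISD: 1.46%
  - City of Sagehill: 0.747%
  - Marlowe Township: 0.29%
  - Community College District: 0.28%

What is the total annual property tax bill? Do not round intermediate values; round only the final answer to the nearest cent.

Assessed value = $2,022,600 × 0.14 = $283,164
Senior-citizen exemption = min($16,000, 10% × $283,164) = min($16,000, $28,316.4) = $16,000 (dollar cap binds)
Taxable value = $283,164 − $74,800 − $16,000 = $192,364
Maribel ISD: $192,364 × 0.0146 = $2,808.5144
City of Sagehill: $192,364 × 0.00747 = $1,436.95908
Marlowe Township: $192,364 × 0.0029 = $557.8556
Community College District: $192,364 × 0.0028 = $538.6192
Total = $5,341.94828

$5,341.95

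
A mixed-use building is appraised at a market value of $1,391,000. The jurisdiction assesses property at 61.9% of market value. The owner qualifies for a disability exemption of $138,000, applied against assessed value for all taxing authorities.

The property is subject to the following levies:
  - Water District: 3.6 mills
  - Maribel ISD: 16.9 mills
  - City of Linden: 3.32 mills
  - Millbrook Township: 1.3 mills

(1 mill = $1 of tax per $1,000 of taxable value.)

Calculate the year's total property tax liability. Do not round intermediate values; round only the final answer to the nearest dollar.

Assessed value = $1,391,000 × 0.619 = $861,029
Taxable value = $861,029 − $138,000 = $723,029
Water District: $723,029 × 0.0036 = $2,602.9044
Maribel ISD: $723,029 × 0.0169 = $12,219.1901
City of Linden: $723,029 × 0.00332 = $2,400.45628
Millbrook Township: $723,029 × 0.0013 = $939.9377
Total = $2,602.9044 + $12,219.1901 + $2,400.45628 + $939.9377 = $18,162.48848

$18,162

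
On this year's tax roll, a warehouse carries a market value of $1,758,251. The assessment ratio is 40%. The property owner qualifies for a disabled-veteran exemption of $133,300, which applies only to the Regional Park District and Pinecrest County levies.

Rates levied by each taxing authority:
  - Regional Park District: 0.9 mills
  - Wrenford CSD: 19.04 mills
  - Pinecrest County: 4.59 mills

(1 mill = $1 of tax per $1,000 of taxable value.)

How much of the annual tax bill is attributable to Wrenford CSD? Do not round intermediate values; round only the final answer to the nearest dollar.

$13,391

Assessed value = $1,758,251 × 0.4 = $703,300.4
Wrenford CSD taxable value = $703,300.4 (exemption does not apply)
Wrenford CSD levy = $703,300.4 × 0.01904 = $13,390.839616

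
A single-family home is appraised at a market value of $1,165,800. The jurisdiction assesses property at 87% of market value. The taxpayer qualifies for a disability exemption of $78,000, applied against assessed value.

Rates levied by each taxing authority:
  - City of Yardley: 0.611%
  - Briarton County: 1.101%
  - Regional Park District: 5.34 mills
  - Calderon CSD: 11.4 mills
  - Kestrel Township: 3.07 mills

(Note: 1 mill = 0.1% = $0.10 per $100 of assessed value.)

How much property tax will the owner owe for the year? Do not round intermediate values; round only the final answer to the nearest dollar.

Assessed value = $1,165,800 × 0.87 = $1,014,246
Taxable value = $1,014,246 − $78,000 = $936,246
City of Yardley: $936,246 × 0.00611 = $5,720.46306
Briarton County: $936,246 × 0.01101 = $10,308.06846
Regional Park District: $936,246 × 0.00534 = $4,999.55364
Calderon CSD: $936,246 × 0.0114 = $10,673.2044
Kestrel Township: $936,246 × 0.00307 = $2,874.27522
Total = $34,575.56478

$34,576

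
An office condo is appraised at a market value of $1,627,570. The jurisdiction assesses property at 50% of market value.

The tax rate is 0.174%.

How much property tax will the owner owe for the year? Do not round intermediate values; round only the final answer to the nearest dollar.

Assessed value = $1,627,570 × 0.5 = $813,785
Tax = $813,785 × 0.00174 = $1,415.9859

$1,416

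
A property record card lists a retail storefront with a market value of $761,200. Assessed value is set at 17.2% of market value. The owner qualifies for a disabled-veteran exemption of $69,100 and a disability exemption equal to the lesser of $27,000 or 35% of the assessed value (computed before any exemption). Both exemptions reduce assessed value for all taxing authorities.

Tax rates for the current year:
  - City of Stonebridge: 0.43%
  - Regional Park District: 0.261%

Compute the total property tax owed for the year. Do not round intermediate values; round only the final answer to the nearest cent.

Assessed value = $761,200 × 0.172 = $130,926.4
Disability exemption = min($27,000, 35% × $130,926.4) = min($27,000, $45,824.24) = $27,000 (dollar cap binds)
Taxable value = $130,926.4 − $69,100 − $27,000 = $34,826.4
City of Stonebridge: $34,826.4 × 0.0043 = $149.75352
Regional Park District: $34,826.4 × 0.00261 = $90.896904
Total = $240.650424

$240.65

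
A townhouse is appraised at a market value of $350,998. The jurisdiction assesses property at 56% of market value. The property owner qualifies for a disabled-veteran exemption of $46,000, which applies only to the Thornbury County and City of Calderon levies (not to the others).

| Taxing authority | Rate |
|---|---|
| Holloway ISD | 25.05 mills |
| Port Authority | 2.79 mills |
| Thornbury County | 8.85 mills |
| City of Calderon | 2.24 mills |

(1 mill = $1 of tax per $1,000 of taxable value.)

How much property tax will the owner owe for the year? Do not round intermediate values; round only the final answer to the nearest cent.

$7,141.90

Assessed value = $350,998 × 0.56 = $196,558.88
Holloway ISD: $196,558.88 × 0.02505 = $4,923.799944
Port Authority: $196,558.88 × 0.00279 = $548.3992752
Thornbury County: ($196,558.88 − $46,000) × 0.00885 = $150,558.88 × 0.00885 = $1,332.446088
City of Calderon: ($196,558.88 − $46,000) × 0.00224 = $150,558.88 × 0.00224 = $337.2518912
Total = $7,141.8971984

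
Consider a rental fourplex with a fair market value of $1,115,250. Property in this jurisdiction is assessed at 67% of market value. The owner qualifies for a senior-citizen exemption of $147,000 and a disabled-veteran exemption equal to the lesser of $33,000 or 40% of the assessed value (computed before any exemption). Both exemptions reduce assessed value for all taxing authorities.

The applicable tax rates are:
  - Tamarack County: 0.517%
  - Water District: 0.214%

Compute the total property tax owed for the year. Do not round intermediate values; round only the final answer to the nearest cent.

Assessed value = $1,115,250 × 0.67 = $747,217.5
Disabled-veteran exemption = min($33,000, 40% × $747,217.5) = min($33,000, $298,887) = $33,000 (dollar cap binds)
Taxable value = $747,217.5 − $147,000 − $33,000 = $567,217.5
Tamarack County: $567,217.5 × 0.00517 = $2,932.514475
Water District: $567,217.5 × 0.00214 = $1,213.84545
Total = $4,146.359925

$4,146.36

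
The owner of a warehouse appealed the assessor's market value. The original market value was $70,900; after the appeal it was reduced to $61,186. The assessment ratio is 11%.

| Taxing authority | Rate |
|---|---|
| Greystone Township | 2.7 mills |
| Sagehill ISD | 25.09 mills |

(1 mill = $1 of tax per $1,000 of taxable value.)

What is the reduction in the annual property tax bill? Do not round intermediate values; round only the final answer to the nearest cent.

$29.69

Old assessed value = $70,900 × 0.11 = $7,799
New assessed value = $61,186 × 0.11 = $6,730.46
Combined rate = 0.0027 + 0.02509 = 0.02779
Old tax = $7,799 × 0.02779 = $216.73421
New tax = $6,730.46 × 0.02779 = $187.0394834
Reduction = $216.73421 − $187.0394834 = $29.6947266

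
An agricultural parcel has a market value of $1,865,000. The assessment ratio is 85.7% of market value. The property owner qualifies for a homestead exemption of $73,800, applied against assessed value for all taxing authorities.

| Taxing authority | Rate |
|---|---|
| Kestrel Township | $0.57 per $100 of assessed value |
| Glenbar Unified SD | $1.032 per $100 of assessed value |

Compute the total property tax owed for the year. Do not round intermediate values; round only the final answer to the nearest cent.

$24,422.57

Assessed value = $1,865,000 × 0.857 = $1,598,305
Taxable value = $1,598,305 − $73,800 = $1,524,505
Kestrel Township: $1,524,505 × 0.0057 = $8,689.6785
Glenbar Unified SD: $1,524,505 × 0.01032 = $15,732.8916
Total = $8,689.6785 + $15,732.8916 = $24,422.5701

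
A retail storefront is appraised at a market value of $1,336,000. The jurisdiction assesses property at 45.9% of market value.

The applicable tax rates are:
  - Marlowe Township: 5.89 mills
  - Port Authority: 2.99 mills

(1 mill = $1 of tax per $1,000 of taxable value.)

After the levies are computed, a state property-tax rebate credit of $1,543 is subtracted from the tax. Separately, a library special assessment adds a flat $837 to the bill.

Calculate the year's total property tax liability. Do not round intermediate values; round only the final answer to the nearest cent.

$4,739.43

Assessed value = $1,336,000 × 0.459 = $613,224
Marlowe Township: $613,224 × 0.00589 = $3,611.88936
Port Authority: $613,224 × 0.00299 = $1,833.53976
Levies subtotal = $5,445.42912
After credit = $5,445.42912 − $1,543 = $3,902.42912
Total = $3,902.42912 + $837 = $4,739.42912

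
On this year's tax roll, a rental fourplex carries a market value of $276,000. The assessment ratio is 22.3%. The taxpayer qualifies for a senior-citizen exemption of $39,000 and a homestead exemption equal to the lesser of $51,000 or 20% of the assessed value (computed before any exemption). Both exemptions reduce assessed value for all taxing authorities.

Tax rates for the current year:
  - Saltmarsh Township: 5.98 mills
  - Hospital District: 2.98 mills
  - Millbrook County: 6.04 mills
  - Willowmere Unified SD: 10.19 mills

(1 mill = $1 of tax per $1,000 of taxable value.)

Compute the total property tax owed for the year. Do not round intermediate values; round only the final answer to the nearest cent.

$257.91

Assessed value = $276,000 × 0.223 = $61,548
Homestead exemption = min($51,000, 20% × $61,548) = min($51,000, $12,309.6) = $12,309.6 (percentage binds)
Taxable value = $61,548 − $39,000 − $12,309.6 = $10,238.4
Saltmarsh Township: $10,238.4 × 0.00598 = $61.225632
Hospital District: $10,238.4 × 0.00298 = $30.510432
Millbrook County: $10,238.4 × 0.00604 = $61.839936
Willowmere Unified SD: $10,238.4 × 0.01019 = $104.329296
Total = $257.905296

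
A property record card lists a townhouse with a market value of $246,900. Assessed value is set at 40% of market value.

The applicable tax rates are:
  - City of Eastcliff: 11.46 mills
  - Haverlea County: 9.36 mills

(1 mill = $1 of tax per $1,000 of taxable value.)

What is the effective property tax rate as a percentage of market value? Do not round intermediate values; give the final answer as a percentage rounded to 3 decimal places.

0.833%

Assessed value = $246,900 × 0.4 = $98,760
City of Eastcliff: $98,760 × 0.01146 = $1,131.7896
Haverlea County: $98,760 × 0.00936 = $924.3936
Total tax = $2,056.1832
Effective rate = $2,056.1832 ÷ $246,900 = 0.833% of market value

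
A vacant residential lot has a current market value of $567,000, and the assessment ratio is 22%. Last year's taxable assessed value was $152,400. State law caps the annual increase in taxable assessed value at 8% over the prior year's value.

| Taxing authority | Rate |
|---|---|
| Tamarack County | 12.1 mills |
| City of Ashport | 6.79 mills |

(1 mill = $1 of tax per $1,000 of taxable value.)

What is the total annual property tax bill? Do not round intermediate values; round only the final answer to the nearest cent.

Uncapped assessed value = $567,000 × 0.22 = $124,740
Cap limit = $152,400 × 1.08 = $164,592
Taxable assessed value = min($124,740, $164,592) = $124,740 (cap does not bind)
Tamarack County: $124,740 × 0.0121 = $1,509.354
City of Ashport: $124,740 × 0.00679 = $846.9846
Total = $2,356.3386

$2,356.34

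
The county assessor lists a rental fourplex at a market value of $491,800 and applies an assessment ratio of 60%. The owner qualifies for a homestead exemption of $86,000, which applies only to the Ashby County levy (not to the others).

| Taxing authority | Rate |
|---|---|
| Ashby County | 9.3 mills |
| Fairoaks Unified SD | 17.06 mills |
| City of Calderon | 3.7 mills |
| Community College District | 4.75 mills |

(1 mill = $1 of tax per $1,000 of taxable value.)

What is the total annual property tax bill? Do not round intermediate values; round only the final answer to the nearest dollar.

$9,472

Assessed value = $491,800 × 0.6 = $295,080
Ashby County: ($295,080 − $86,000) × 0.0093 = $209,080 × 0.0093 = $1,944.444
Fairoaks Unified SD: $295,080 × 0.01706 = $5,034.0648
City of Calderon: $295,080 × 0.0037 = $1,091.796
Community College District: $295,080 × 0.00475 = $1,401.63
Total = $9,471.9348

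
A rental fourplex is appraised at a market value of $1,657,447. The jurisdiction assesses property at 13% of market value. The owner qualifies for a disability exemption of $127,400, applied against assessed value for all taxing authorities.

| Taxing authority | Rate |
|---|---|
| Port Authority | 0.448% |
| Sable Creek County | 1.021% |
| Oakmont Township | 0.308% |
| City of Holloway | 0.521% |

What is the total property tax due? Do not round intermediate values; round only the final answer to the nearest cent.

Assessed value = $1,657,447 × 0.13 = $215,468.11
Taxable value = $215,468.11 − $127,400 = $88,068.11
Port Authority: $88,068.11 × 0.00448 = $394.5451328
Sable Creek County: $88,068.11 × 0.01021 = $899.1754031
Oakmont Township: $88,068.11 × 0.00308 = $271.2497788
City of Holloway: $88,068.11 × 0.00521 = $458.8348531
Total = $394.5451328 + $899.1754031 + $271.2497788 + $458.8348531 = $2,023.8051678

$2,023.81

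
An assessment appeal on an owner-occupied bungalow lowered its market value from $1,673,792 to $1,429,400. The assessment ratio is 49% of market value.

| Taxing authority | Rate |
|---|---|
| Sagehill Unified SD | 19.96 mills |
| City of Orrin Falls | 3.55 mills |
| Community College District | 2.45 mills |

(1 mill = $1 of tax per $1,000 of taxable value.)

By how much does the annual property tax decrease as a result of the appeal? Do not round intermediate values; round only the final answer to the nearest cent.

Old assessed value = $1,673,792 × 0.49 = $820,158.08
New assessed value = $1,429,400 × 0.49 = $700,406
Combined rate = 0.01996 + 0.00355 + 0.00245 = 0.02596
Old tax = $820,158.08 × 0.02596 = $21,291.3037568
New tax = $700,406 × 0.02596 = $18,182.53976
Reduction = $21,291.3037568 − $18,182.53976 = $3,108.7639968

$3,108.76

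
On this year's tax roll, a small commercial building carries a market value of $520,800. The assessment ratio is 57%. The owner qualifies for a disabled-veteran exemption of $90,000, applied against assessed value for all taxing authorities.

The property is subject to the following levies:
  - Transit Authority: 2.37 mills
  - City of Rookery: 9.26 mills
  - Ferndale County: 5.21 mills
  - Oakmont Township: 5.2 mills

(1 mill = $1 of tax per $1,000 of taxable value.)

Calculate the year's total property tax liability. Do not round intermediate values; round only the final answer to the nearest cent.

Assessed value = $520,800 × 0.57 = $296,856
Taxable value = $296,856 − $90,000 = $206,856
Transit Authority: $206,856 × 0.00237 = $490.24872
City of Rookery: $206,856 × 0.00926 = $1,915.48656
Ferndale County: $206,856 × 0.00521 = $1,077.71976
Oakmont Township: $206,856 × 0.0052 = $1,075.6512
Total = $490.24872 + $1,915.48656 + $1,077.71976 + $1,075.6512 = $4,559.10624

$4,559.11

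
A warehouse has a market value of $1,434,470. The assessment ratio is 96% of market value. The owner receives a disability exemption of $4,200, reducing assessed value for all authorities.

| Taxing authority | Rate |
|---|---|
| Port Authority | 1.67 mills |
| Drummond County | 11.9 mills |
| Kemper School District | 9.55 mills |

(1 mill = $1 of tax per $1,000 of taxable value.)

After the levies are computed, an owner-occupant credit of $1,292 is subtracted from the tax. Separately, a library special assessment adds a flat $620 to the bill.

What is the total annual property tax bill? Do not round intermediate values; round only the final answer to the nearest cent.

$31,069.24

Assessed value = $1,434,470 × 0.96 = $1,377,091.2
Taxable value = $1,377,091.2 − $4,200 = $1,372,891.2
Port Authority: $1,372,891.2 × 0.00167 = $2,292.728304
Drummond County: $1,372,891.2 × 0.0119 = $16,337.40528
Kemper School District: $1,372,891.2 × 0.00955 = $13,111.11096
Levies subtotal = $31,741.244544
After credit = $31,741.244544 − $1,292 = $30,449.244544
Total = $30,449.244544 + $620 = $31,069.244544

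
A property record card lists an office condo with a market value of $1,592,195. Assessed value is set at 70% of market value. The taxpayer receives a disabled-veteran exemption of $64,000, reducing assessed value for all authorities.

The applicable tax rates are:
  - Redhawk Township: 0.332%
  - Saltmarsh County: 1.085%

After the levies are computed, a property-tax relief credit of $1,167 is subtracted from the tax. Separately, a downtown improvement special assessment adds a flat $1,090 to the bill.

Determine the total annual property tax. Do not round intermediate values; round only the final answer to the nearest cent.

$14,809.10

Assessed value = $1,592,195 × 0.7 = $1,114,536.5
Taxable value = $1,114,536.5 − $64,000 = $1,050,536.5
Redhawk Township: $1,050,536.5 × 0.00332 = $3,487.78118
Saltmarsh County: $1,050,536.5 × 0.01085 = $11,398.321025
Levies subtotal = $14,886.102205
After credit = $14,886.102205 − $1,167 = $13,719.102205
Total = $13,719.102205 + $1,090 = $14,809.102205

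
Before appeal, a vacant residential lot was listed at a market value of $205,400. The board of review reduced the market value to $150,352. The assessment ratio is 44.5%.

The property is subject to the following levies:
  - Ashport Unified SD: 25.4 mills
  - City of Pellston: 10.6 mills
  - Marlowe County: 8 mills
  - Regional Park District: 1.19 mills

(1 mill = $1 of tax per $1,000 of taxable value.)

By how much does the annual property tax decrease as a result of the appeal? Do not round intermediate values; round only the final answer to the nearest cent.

Old assessed value = $205,400 × 0.445 = $91,403
New assessed value = $150,352 × 0.445 = $66,906.64
Combined rate = 0.0254 + 0.0106 + 0.008 + 0.00119 = 0.04519
Old tax = $91,403 × 0.04519 = $4,130.50157
New tax = $66,906.64 × 0.04519 = $3,023.5110616
Reduction = $4,130.50157 − $3,023.5110616 = $1,106.9905084

$1,106.99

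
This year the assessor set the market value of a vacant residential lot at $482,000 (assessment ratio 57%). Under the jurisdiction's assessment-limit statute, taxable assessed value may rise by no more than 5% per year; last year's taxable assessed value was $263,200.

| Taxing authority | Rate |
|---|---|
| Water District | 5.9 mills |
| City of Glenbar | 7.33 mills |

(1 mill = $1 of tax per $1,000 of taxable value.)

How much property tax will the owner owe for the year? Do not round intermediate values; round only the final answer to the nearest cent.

Uncapped assessed value = $482,000 × 0.57 = $274,740
Cap limit = $263,200 × 1.05 = $276,360
Taxable assessed value = min($274,740, $276,360) = $274,740 (cap does not bind)
Water District: $274,740 × 0.0059 = $1,620.966
City of Glenbar: $274,740 × 0.00733 = $2,013.8442
Total = $3,634.8102

$3,634.81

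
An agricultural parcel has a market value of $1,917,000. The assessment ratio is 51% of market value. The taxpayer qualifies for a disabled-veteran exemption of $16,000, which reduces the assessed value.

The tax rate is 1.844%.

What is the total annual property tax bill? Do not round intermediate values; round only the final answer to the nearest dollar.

Assessed value = $1,917,000 × 0.51 = $977,670
Taxable value = $977,670 − $16,000 = $961,670
Tax = $961,670 × 0.01844 = $17,733.1948

$17,733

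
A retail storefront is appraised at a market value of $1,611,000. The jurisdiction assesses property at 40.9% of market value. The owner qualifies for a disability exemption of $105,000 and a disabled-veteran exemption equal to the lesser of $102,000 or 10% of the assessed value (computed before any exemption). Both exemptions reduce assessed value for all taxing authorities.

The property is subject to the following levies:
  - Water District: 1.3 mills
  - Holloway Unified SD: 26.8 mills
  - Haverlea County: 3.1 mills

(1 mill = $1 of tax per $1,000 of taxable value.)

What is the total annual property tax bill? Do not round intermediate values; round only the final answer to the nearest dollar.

Assessed value = $1,611,000 × 0.409 = $658,899
Disabled-veteran exemption = min($102,000, 10% × $658,899) = min($102,000, $65,889.9) = $65,889.9 (percentage binds)
Taxable value = $658,899 − $105,000 − $65,889.9 = $488,009.1
Water District: $488,009.1 × 0.0013 = $634.41183
Holloway Unified SD: $488,009.1 × 0.0268 = $13,078.64388
Haverlea County: $488,009.1 × 0.0031 = $1,512.82821
Total = $15,225.88392

$15,226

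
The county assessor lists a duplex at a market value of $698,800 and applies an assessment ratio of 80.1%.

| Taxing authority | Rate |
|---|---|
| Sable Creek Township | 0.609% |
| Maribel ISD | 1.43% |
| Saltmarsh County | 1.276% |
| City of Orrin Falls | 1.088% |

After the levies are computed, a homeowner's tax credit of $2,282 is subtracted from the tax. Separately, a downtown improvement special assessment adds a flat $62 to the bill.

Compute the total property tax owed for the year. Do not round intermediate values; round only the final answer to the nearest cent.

Assessed value = $698,800 × 0.801 = $559,738.8
Sable Creek Township: $559,738.8 × 0.00609 = $3,408.809292
Maribel ISD: $559,738.8 × 0.0143 = $8,004.26484
Saltmarsh County: $559,738.8 × 0.01276 = $7,142.267088
City of Orrin Falls: $559,738.8 × 0.01088 = $6,089.958144
Levies subtotal = $24,645.299364
After credit = $24,645.299364 − $2,282 = $22,363.299364
Total = $22,363.299364 + $62 = $22,425.299364

$22,425.30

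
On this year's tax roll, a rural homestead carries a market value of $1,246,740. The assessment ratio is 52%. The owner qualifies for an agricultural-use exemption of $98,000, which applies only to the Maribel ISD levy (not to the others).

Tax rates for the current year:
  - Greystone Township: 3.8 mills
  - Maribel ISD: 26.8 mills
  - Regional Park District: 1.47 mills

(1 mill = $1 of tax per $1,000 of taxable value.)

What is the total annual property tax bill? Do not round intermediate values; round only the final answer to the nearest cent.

$18,164.73

Assessed value = $1,246,740 × 0.52 = $648,304.8
Greystone Township: $648,304.8 × 0.0038 = $2,463.55824
Maribel ISD: ($648,304.8 − $98,000) × 0.0268 = $550,304.8 × 0.0268 = $14,748.16864
Regional Park District: $648,304.8 × 0.00147 = $953.008056
Total = $18,164.734936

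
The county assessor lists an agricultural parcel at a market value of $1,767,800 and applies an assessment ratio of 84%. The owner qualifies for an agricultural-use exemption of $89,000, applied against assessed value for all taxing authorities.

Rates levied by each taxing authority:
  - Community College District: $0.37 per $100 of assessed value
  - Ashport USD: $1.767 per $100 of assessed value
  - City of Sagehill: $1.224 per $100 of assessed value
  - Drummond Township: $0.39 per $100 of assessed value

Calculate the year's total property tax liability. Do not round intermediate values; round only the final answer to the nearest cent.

$52,362.16

Assessed value = $1,767,800 × 0.84 = $1,484,952
Taxable value = $1,484,952 − $89,000 = $1,395,952
Community College District: $1,395,952 × 0.0037 = $5,165.0224
Ashport USD: $1,395,952 × 0.01767 = $24,666.47184
City of Sagehill: $1,395,952 × 0.01224 = $17,086.45248
Drummond Township: $1,395,952 × 0.0039 = $5,444.2128
Total = $5,165.0224 + $24,666.47184 + $17,086.45248 + $5,444.2128 = $52,362.15952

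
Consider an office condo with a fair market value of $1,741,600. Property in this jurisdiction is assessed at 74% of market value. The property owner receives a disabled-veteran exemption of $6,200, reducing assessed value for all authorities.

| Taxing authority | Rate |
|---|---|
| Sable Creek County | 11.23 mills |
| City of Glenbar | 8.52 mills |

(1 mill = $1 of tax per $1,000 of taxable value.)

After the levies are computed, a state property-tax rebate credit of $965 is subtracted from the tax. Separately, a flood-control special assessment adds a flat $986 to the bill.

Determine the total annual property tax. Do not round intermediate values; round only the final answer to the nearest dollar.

Assessed value = $1,741,600 × 0.74 = $1,288,784
Taxable value = $1,288,784 − $6,200 = $1,282,584
Sable Creek County: $1,282,584 × 0.01123 = $14,403.41832
City of Glenbar: $1,282,584 × 0.00852 = $10,927.61568
Levies subtotal = $25,331.034
After credit = $25,331.034 − $965 = $24,366.034
Total = $24,366.034 + $986 = $25,352.034

$25,352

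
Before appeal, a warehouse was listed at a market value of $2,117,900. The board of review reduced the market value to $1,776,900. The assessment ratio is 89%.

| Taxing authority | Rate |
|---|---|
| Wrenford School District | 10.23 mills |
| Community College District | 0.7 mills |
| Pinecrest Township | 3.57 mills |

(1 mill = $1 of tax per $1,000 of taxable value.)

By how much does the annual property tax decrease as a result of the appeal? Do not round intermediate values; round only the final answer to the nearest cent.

$4,400.61

Old assessed value = $2,117,900 × 0.89 = $1,884,931
New assessed value = $1,776,900 × 0.89 = $1,581,441
Combined rate = 0.01023 + 0.0007 + 0.00357 = 0.0145
Old tax = $1,884,931 × 0.0145 = $27,331.4995
New tax = $1,581,441 × 0.0145 = $22,930.8945
Reduction = $27,331.4995 − $22,930.8945 = $4,400.605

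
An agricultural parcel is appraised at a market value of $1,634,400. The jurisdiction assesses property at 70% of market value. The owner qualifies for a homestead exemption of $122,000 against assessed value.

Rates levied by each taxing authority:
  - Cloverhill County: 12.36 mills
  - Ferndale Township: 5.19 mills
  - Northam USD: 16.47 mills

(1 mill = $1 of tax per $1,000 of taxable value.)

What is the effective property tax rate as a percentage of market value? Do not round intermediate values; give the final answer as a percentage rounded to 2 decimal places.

Assessed value = $1,634,400 × 0.7 = $1,144,080
Taxable value = $1,144,080 − $122,000 = $1,022,080
Cloverhill County: $1,022,080 × 0.01236 = $12,632.9088
Ferndale Township: $1,022,080 × 0.00519 = $5,304.5952
Northam USD: $1,022,080 × 0.01647 = $16,833.6576
Total tax = $34,771.1616
Effective rate = $34,771.1616 ÷ $1,634,400 = 2.13% of market value

2.13%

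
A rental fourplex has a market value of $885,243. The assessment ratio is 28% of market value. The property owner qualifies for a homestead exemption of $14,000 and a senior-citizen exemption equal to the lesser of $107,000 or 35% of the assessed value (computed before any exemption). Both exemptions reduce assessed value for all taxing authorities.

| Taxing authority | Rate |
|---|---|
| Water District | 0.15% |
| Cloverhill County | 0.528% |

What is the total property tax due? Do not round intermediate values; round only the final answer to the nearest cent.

$997.43

Assessed value = $885,243 × 0.28 = $247,868.04
Senior-citizen exemption = min($107,000, 35% × $247,868.04) = min($107,000, $86,753.814) = $86,753.814 (percentage binds)
Taxable value = $247,868.04 − $14,000 − $86,753.814 = $147,114.226
Water District: $147,114.226 × 0.0015 = $220.671339
Cloverhill County: $147,114.226 × 0.00528 = $776.76311328
Total = $997.43445228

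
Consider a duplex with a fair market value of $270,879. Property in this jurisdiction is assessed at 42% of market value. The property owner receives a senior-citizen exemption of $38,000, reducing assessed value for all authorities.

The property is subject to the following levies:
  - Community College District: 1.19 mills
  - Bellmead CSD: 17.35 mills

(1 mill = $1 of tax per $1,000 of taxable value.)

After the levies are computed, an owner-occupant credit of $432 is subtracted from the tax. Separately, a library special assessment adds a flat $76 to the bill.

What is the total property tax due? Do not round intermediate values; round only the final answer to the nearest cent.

Assessed value = $270,879 × 0.42 = $113,769.18
Taxable value = $113,769.18 − $38,000 = $75,769.18
Community College District: $75,769.18 × 0.00119 = $90.1653242
Bellmead CSD: $75,769.18 × 0.01735 = $1,314.595273
Levies subtotal = $1,404.7605972
After credit = $1,404.7605972 − $432 = $972.7605972
Total = $972.7605972 + $76 = $1,048.7605972

$1,048.76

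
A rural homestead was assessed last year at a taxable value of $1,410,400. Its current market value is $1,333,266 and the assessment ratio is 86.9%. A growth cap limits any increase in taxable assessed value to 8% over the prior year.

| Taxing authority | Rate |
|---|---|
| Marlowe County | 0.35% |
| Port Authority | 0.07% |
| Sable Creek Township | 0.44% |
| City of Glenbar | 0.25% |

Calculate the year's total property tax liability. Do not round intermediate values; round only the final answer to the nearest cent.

Uncapped assessed value = $1,333,266 × 0.869 = $1,158,608.154
Cap limit = $1,410,400 × 1.08 = $1,523,232
Taxable assessed value = min($1,158,608.154, $1,523,232) = $1,158,608.154 (cap does not bind)
Marlowe County: $1,158,608.154 × 0.0035 = $4,055.128539
Port Authority: $1,158,608.154 × 0.0007 = $811.0257078
Sable Creek Township: $1,158,608.154 × 0.0044 = $5,097.8758776
City of Glenbar: $1,158,608.154 × 0.0025 = $2,896.520385
Total = $12,860.5505094

$12,860.55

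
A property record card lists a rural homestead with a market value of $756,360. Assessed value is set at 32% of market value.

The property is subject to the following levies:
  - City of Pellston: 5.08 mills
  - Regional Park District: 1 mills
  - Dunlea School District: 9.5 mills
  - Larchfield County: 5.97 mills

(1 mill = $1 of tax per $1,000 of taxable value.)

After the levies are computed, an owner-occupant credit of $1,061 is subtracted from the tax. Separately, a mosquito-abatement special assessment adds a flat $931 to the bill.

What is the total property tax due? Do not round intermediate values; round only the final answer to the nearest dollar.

$5,086

Assessed value = $756,360 × 0.32 = $242,035.2
City of Pellston: $242,035.2 × 0.00508 = $1,229.538816
Regional Park District: $242,035.2 × 0.001 = $242.0352
Dunlea School District: $242,035.2 × 0.0095 = $2,299.3344
Larchfield County: $242,035.2 × 0.00597 = $1,444.950144
Levies subtotal = $5,215.85856
After credit = $5,215.85856 − $1,061 = $4,154.85856
Total = $4,154.85856 + $931 = $5,085.85856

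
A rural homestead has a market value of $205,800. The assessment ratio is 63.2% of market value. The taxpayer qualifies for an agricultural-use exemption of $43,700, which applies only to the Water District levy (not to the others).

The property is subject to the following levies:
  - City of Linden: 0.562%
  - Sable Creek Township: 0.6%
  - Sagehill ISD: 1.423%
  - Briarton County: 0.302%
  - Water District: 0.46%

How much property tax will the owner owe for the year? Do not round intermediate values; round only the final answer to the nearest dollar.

$4,152

Assessed value = $205,800 × 0.632 = $130,065.6
City of Linden: $130,065.6 × 0.00562 = $730.968672
Sable Creek Township: $130,065.6 × 0.006 = $780.3936
Sagehill ISD: $130,065.6 × 0.01423 = $1,850.833488
Briarton County: $130,065.6 × 0.00302 = $392.798112
Water District: ($130,065.6 − $43,700) × 0.0046 = $86,365.6 × 0.0046 = $397.28176
Total = $4,152.275632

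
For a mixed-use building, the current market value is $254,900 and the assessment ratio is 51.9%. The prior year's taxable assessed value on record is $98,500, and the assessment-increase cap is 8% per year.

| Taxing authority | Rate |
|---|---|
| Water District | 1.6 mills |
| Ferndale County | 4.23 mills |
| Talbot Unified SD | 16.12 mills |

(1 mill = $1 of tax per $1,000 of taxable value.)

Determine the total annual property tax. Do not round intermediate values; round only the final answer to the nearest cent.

$2,335.04

Uncapped assessed value = $254,900 × 0.519 = $132,293.1
Cap limit = $98,500 × 1.08 = $106,380
Taxable assessed value = min($132,293.1, $106,380) = $106,380 (cap binds)
Water District: $106,380 × 0.0016 = $170.208
Ferndale County: $106,380 × 0.00423 = $449.9874
Talbot Unified SD: $106,380 × 0.01612 = $1,714.8456
Total = $2,335.041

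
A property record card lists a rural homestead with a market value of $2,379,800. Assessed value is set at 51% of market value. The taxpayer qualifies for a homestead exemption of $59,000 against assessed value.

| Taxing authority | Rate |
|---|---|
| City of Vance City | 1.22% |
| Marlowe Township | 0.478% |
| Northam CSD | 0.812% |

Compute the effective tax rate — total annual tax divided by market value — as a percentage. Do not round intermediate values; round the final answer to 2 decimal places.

Assessed value = $2,379,800 × 0.51 = $1,213,698
Taxable value = $1,213,698 − $59,000 = $1,154,698
City of Vance City: $1,154,698 × 0.0122 = $14,087.3156
Marlowe Township: $1,154,698 × 0.00478 = $5,519.45644
Northam CSD: $1,154,698 × 0.00812 = $9,376.14776
Total tax = $28,982.9198
Effective rate = $28,982.9198 ÷ $2,379,800 = 1.22% of market value

1.22%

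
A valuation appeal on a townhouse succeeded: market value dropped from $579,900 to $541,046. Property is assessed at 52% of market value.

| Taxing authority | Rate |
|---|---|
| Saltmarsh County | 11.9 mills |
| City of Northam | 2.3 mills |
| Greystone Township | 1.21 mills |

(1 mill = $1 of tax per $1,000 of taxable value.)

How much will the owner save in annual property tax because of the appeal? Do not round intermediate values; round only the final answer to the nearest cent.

$311.34

Old assessed value = $579,900 × 0.52 = $301,548
New assessed value = $541,046 × 0.52 = $281,343.92
Combined rate = 0.0119 + 0.0023 + 0.00121 = 0.01541
Old tax = $301,548 × 0.01541 = $4,646.85468
New tax = $281,343.92 × 0.01541 = $4,335.5098072
Reduction = $4,646.85468 − $4,335.5098072 = $311.3448728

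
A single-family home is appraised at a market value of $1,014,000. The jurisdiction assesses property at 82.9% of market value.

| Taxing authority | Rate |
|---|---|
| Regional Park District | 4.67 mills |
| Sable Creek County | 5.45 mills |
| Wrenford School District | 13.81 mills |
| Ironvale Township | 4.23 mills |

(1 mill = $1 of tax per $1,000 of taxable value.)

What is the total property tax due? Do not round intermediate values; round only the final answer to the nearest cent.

Assessed value = $1,014,000 × 0.829 = $840,606
Regional Park District: $840,606 × 0.00467 = $3,925.63002
Sable Creek County: $840,606 × 0.00545 = $4,581.3027
Wrenford School District: $840,606 × 0.01381 = $11,608.76886
Ironvale Township: $840,606 × 0.00423 = $3,555.76338
Total = $3,925.63002 + $4,581.3027 + $11,608.76886 + $3,555.76338 = $23,671.46496

$23,671.46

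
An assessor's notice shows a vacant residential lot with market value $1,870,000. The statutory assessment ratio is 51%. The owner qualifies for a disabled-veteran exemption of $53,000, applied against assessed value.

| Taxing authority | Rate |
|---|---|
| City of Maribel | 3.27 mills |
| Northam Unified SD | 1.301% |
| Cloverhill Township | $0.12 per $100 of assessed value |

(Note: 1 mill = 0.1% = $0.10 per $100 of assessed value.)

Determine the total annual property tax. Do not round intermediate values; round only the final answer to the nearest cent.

$15,744.24

Assessed value = $1,870,000 × 0.51 = $953,700
Taxable value = $953,700 − $53,000 = $900,700
City of Maribel: $900,700 × 0.00327 = $2,945.289
Northam Unified SD: $900,700 × 0.01301 = $11,718.107
Cloverhill Township: $900,700 × 0.0012 = $1,080.84
Total = $15,744.236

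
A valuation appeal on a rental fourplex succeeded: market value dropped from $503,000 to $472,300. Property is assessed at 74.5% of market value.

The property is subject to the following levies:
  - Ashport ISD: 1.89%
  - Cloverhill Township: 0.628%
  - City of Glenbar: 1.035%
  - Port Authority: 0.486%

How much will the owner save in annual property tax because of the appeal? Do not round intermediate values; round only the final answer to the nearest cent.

Old assessed value = $503,000 × 0.745 = $374,735
New assessed value = $472,300 × 0.745 = $351,863.5
Combined rate = 0.0189 + 0.00628 + 0.01035 + 0.00486 = 0.04039
Old tax = $374,735 × 0.04039 = $15,135.54665
New tax = $351,863.5 × 0.04039 = $14,211.766765
Reduction = $15,135.54665 − $14,211.766765 = $923.779885

$923.78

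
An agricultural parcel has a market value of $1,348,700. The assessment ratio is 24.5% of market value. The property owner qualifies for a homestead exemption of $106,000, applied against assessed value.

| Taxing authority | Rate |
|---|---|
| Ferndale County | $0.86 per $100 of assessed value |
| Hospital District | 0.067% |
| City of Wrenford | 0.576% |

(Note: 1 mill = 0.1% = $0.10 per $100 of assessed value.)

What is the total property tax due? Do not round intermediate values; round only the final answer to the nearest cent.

$3,373.21

Assessed value = $1,348,700 × 0.245 = $330,431.5
Taxable value = $330,431.5 − $106,000 = $224,431.5
Ferndale County: $224,431.5 × 0.0086 = $1,930.1109
Hospital District: $224,431.5 × 0.00067 = $150.369105
City of Wrenford: $224,431.5 × 0.00576 = $1,292.72544
Total = $3,373.205445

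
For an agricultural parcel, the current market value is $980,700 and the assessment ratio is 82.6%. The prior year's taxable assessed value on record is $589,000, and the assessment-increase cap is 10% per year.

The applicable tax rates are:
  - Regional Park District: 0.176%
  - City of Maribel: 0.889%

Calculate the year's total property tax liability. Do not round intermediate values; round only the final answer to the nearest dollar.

$6,900

Uncapped assessed value = $980,700 × 0.826 = $810,058.2
Cap limit = $589,000 × 1.1 = $647,900
Taxable assessed value = min($810,058.2, $647,900) = $647,900 (cap binds)
Regional Park District: $647,900 × 0.00176 = $1,140.304
City of Maribel: $647,900 × 0.00889 = $5,759.831
Total = $6,900.135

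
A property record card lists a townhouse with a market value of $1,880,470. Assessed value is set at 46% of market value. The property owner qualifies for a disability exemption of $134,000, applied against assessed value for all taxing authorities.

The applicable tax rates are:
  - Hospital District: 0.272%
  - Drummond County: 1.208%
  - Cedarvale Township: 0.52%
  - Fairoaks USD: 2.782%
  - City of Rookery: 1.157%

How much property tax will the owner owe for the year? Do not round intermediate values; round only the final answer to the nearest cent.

Assessed value = $1,880,470 × 0.46 = $865,016.2
Taxable value = $865,016.2 − $134,000 = $731,016.2
Hospital District: $731,016.2 × 0.00272 = $1,988.364064
Drummond County: $731,016.2 × 0.01208 = $8,830.675696
Cedarvale Township: $731,016.2 × 0.0052 = $3,801.28424
Fairoaks USD: $731,016.2 × 0.02782 = $20,336.870684
City of Rookery: $731,016.2 × 0.01157 = $8,457.857434
Total = $1,988.364064 + $8,830.675696 + $3,801.28424 + $20,336.870684 + $8,457.857434 = $43,415.052118

$43,415.05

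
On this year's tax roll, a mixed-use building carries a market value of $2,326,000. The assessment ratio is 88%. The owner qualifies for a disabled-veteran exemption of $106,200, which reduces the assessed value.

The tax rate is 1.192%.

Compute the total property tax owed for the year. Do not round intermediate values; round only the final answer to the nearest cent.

$23,132.91

Assessed value = $2,326,000 × 0.88 = $2,046,880
Taxable value = $2,046,880 − $106,200 = $1,940,680
Tax = $1,940,680 × 0.01192 = $23,132.9056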